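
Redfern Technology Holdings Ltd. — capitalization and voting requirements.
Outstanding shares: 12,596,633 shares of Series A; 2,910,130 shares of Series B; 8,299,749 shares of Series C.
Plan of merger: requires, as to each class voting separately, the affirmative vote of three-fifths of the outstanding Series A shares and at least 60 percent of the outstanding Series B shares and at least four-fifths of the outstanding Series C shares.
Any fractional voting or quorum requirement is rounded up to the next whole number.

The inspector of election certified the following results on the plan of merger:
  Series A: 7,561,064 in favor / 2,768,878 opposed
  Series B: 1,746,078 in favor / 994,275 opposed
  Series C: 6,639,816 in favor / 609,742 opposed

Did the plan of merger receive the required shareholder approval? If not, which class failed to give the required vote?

Series A: 3/5 of 12596633 = 7557979.80, rounded up to 7557980; 7,557,980 required, 7,561,064 in favor — approved.
Series B: 3/5 of 2910130 = 1746078; 1,746,078 required, 1,746,078 in favor — approved.
Series C: 4/5 of 8299749 = 6639799.20, rounded up to 6639800; 6,639,800 required, 6,639,816 in favor — approved.

Approved — every class gave the required vote.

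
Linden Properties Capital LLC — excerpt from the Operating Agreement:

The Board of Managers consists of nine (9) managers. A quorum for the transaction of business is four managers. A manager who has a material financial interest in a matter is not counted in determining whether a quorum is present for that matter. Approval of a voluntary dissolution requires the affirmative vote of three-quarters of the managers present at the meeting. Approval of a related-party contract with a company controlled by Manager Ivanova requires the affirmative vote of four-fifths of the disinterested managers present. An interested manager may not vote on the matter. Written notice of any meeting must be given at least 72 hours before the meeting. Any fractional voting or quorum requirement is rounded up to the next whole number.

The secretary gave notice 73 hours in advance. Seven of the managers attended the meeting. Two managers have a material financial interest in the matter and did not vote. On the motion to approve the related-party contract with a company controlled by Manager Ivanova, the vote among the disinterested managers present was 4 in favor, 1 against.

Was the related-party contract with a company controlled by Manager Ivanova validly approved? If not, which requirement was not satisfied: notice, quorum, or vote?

Notice: 73 hours given; 72 required (73 ≥ 72). Satisfied.
Quorum: 7 present, but the 2 interested managers do not count, leaving 5. Quorum is 4. Satisfied.
Vote: the related-party contract with a company controlled by Manager Ivanova requires four-fifths of the disinterested managers present (7 − 2 = 5). 4/5 of 5 = 4, so 4 affirmative votes are needed; 4 voted in favor. Satisfied.

Valid — all requirements satisfied.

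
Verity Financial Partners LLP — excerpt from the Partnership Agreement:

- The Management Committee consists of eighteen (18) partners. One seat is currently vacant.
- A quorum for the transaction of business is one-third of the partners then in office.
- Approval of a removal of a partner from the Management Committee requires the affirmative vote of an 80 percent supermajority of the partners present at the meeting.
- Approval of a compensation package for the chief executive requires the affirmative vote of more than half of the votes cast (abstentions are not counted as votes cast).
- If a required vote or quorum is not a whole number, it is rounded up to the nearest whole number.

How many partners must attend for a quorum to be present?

1/3 of 17 = 5.67, rounded up to 6.

6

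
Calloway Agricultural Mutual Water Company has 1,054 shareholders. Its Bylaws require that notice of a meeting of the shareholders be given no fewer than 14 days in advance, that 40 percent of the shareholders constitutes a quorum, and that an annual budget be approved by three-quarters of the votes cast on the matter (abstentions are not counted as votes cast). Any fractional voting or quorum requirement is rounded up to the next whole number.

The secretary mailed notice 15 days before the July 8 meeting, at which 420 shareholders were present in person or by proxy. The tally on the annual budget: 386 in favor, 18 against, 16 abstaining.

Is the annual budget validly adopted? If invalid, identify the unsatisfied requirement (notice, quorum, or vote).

Invalid — quorum requirement not satisfied.

Notice: 15 days given; 14 required. Satisfied.
Quorum: 40% of 1,054 = 421.60, rounded up to 422; 420 present. Not satisfied.
Vote: requires three-fourths of the votes cast (420 − 16 abstaining = 404); 3/4 of 404 = 303, so 303 needed; 386 in favor. Satisfied.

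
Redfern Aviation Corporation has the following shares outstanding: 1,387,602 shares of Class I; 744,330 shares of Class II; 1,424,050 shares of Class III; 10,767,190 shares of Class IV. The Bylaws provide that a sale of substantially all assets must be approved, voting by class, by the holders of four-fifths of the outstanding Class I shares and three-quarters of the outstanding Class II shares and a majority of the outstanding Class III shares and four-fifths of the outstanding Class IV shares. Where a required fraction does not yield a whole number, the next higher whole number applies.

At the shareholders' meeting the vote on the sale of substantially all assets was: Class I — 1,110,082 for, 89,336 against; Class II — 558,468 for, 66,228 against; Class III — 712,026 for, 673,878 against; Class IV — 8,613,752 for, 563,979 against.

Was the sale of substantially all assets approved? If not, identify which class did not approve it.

Approved — every class gave the required vote.

Class I: 4/5 of 1387602 = 1110081.60, rounded up to 1110082; 1,110,082 required, 1,110,082 in favor — approved.
Class II: 3/4 of 744330 = 558247.50, rounded up to 558248; 558,248 required, 558,468 in favor — approved.
Class III: a majority of 1424050 is 712026; 712,026 required, 712,026 in favor — approved.
Class IV: 4/5 of 10767190 = 8613752; 8,613,752 required, 8,613,752 in favor — approved.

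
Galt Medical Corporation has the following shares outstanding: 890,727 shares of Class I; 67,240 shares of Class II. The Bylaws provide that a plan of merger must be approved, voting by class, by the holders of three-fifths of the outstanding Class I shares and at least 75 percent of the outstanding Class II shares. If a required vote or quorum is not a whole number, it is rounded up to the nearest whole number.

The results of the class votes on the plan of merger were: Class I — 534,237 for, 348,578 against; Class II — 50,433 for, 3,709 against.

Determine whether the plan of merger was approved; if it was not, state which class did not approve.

Class I: 3/5 of 890727 = 534436.20, rounded up to 534437; 534,437 required, 534,237 in favor — not approved.
Class II: 3/4 of 67240 = 50430; 50,430 required, 50,433 in favor — approved.

Not approved — the Class I shares did not give the required vote.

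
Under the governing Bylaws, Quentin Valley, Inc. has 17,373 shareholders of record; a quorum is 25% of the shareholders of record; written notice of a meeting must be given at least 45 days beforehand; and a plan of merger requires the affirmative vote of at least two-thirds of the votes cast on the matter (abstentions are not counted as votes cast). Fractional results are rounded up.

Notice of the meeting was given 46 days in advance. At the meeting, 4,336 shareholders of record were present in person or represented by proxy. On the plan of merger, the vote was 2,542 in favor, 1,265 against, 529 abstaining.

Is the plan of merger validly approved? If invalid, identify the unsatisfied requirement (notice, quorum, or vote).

Notice: 46 days given; 45 required. Satisfied.
Quorum: 25% of 17,373 = 4,343.25, rounded up to 4,344; 4,336 present. Not satisfied.
Vote: requires two-thirds of the votes cast (4,336 − 529 abstaining = 3,807); 2/3 of 3807 = 2538, so 2,538 needed; 2,542 in favor. Satisfied.

Invalid — quorum requirement not satisfied.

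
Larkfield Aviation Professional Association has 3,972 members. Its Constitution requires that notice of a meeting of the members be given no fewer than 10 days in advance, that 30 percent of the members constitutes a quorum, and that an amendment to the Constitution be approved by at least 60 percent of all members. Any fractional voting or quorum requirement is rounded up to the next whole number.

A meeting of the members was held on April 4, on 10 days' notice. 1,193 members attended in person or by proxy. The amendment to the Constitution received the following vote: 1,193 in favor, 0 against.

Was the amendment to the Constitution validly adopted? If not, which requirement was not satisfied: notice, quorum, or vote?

Invalid — vote requirement not satisfied.

Notice: 10 days given; 10 required. Satisfied.
Quorum: 30% of 3,972 = 1,191.60, rounded up to 1,192; 1,193 present. Satisfied.
Vote: requires three-fifths of all members (3,972); 3/5 of 3972 = 2383.20, rounded up to 2384, so 2,384 needed; 1,193 in favor. Not satisfied.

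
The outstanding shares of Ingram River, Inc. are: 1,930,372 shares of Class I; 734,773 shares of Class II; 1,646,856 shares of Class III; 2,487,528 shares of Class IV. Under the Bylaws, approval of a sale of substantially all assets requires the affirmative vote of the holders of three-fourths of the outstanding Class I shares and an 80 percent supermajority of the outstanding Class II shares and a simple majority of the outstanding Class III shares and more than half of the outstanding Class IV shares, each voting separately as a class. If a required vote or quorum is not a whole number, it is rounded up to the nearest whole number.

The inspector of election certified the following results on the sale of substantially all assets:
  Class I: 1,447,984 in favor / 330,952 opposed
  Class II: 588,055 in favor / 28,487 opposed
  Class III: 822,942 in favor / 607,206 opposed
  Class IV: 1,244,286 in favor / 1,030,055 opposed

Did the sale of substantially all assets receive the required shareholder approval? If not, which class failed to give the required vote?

Class I: 3/4 of 1930372 = 1447779; 1,447,779 required, 1,447,984 in favor — approved.
Class II: 4/5 of 734773 = 587818.40, rounded up to 587819; 587,819 required, 588,055 in favor — approved.
Class III: a majority of 1646856 is 823429; 823,429 required, 822,942 in favor — not approved.
Class IV: a majority of 2487528 is 1243765; 1,243,765 required, 1,244,286 in favor — approved.

Not approved — the Class III shares did not give the required vote.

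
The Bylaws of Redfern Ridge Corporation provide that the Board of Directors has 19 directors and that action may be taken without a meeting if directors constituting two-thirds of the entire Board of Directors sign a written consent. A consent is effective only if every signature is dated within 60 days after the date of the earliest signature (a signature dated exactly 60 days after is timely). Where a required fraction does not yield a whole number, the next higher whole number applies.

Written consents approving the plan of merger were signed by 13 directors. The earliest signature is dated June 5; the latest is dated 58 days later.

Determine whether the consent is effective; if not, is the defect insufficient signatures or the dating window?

Effective — both the signature and dating-window requirements are satisfied.

Signatures required: two-thirds of 19 — 2/3 of 19 = 12.67, rounded up to 13, so 13 needed; 13 signed. Sufficient.
Dating window: the latest signature is 58 days after the earliest; the limit is 60 days. Within the window.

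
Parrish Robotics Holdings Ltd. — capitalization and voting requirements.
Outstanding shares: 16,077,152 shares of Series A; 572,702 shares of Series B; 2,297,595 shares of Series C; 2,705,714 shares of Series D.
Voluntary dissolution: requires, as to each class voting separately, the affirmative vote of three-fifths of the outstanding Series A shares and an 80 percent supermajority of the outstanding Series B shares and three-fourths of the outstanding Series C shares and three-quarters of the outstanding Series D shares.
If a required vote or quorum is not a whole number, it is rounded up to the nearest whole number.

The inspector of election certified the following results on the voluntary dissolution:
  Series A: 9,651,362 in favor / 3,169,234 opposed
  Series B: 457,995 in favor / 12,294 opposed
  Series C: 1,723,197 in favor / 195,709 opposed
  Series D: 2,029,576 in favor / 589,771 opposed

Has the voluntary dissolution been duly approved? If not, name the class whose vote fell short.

Series A: 3/5 of 16077152 = 9646291.20, rounded up to 9646292; 9,646,292 required, 9,651,362 in favor — approved.
Series B: 4/5 of 572702 = 458161.60, rounded up to 458162; 458,162 required, 457,995 in favor — not approved.
Series C: 3/4 of 2297595 = 1723196.25, rounded up to 1723197; 1,723,197 required, 1,723,197 in favor — approved.
Series D: 3/4 of 2705714 = 2029285.50, rounded up to 2029286; 2,029,286 required, 2,029,576 in favor — approved.

Not approved — the Series B shares did not give the required vote.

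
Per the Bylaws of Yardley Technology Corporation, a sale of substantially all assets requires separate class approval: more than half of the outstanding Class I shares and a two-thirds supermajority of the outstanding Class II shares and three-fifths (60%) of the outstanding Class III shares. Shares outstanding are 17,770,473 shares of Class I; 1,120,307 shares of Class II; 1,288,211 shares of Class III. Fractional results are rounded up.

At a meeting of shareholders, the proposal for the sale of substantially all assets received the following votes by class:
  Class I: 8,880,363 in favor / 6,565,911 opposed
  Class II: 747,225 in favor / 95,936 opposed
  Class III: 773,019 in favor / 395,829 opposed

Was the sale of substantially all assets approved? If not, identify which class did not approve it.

Not approved — the Class I shares did not give the required vote.

Class I: a majority of 17770473 is 8885237; 8,885,237 required, 8,880,363 in favor — not approved.
Class II: 2/3 of 1120307 = 746871.33, rounded up to 746872; 746,872 required, 747,225 in favor — approved.
Class III: 3/5 of 1288211 = 772926.60, rounded up to 772927; 772,927 required, 773,019 in favor — approved.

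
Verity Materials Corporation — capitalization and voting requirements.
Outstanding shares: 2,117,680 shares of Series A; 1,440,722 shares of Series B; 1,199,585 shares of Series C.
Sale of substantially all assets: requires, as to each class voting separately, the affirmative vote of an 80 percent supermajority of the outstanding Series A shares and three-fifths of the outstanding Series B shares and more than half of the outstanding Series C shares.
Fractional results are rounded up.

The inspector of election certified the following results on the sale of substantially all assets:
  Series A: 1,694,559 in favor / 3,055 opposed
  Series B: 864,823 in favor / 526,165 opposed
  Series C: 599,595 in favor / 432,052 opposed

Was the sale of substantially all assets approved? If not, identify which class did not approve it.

Not approved — the Series C shares did not give the required vote.

Series A: 4/5 of 2117680 = 1694144; 1,694,144 required, 1,694,559 in favor — approved.
Series B: 3/5 of 1440722 = 864433.20, rounded up to 864434; 864,434 required, 864,823 in favor — approved.
Series C: a majority of 1199585 is 599793; 599,793 required, 599,595 in favor — not approved.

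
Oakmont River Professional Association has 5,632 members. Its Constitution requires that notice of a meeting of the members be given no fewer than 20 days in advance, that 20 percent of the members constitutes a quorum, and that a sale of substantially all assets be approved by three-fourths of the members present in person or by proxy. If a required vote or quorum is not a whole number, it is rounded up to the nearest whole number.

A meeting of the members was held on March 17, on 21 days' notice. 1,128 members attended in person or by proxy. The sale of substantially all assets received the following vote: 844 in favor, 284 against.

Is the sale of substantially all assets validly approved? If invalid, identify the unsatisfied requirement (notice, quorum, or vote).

Invalid — vote requirement not satisfied.

Notice: 21 days given; 20 required. Satisfied.
Quorum: 20% of 5,632 = 1,126.40, rounded up to 1,127; 1,128 present. Satisfied.
Vote: requires three-fourths of those present (1,128); 3/4 of 1128 = 846, so 846 needed; 844 in favor. Not satisfied.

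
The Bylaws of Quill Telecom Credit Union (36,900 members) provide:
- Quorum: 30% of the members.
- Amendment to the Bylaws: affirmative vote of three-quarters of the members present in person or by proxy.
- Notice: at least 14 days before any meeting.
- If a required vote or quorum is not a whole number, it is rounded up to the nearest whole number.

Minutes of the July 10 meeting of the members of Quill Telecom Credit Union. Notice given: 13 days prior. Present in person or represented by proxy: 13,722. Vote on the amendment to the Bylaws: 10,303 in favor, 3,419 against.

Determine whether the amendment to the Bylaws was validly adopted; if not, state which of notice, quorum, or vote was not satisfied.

Invalid — notice requirement not satisfied.

Notice: 13 days given; 14 required. Not satisfied.
Quorum: 30% of 36,900 = 11,070; 13,722 present. Satisfied.
Vote: requires three-fourths of those present (13,722); 3/4 of 13722 = 10291.50, rounded up to 10292, so 10,292 needed; 10,303 in favor. Satisfied.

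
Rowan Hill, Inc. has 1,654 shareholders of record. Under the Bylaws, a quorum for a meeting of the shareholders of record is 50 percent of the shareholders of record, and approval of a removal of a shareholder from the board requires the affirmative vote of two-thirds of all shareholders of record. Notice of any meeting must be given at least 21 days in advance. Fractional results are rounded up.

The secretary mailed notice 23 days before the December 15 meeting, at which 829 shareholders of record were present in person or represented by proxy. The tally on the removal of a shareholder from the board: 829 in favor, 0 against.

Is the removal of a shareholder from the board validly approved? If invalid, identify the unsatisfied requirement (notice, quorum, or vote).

Notice: 23 days given; 21 required. Satisfied.
Quorum: 50% of 1,654 = 827; 829 present. Satisfied.
Vote: requires two-thirds of all shareholders of record (1,654); 2/3 of 1654 = 1102.67, rounded up to 1103, so 1,103 needed; 829 in favor. Not satisfied.

Invalid — vote requirement not satisfied.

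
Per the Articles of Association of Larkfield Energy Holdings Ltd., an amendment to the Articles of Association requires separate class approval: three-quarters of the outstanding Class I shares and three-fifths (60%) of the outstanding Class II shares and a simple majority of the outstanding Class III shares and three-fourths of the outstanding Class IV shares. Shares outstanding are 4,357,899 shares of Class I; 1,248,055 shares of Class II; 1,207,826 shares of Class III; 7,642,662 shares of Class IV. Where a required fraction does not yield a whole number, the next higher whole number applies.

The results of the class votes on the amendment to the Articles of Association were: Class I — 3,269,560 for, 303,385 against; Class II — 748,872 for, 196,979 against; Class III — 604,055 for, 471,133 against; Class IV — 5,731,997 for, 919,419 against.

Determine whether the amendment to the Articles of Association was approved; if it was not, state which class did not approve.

Approved — every class gave the required vote.

Class I: 3/4 of 4357899 = 3268424.25, rounded up to 3268425; 3,268,425 required, 3,269,560 in favor — approved.
Class II: 3/5 of 1248055 = 748833; 748,833 required, 748,872 in favor — approved.
Class III: a majority of 1207826 is 603914; 603,914 required, 604,055 in favor — approved.
Class IV: 3/4 of 7642662 = 5731996.50, rounded up to 5731997; 5,731,997 required, 5,731,997 in favor — approved.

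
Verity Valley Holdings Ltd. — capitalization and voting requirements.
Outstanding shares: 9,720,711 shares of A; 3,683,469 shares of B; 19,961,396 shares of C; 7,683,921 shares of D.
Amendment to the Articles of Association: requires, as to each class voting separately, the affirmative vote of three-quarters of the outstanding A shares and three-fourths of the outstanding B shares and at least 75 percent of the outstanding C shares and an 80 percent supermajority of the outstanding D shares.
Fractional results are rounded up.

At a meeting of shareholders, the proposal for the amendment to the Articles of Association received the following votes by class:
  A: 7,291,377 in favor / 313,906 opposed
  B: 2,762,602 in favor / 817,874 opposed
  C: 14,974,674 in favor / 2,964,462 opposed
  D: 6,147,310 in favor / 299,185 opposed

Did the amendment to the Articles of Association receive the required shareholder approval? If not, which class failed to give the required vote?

Approved — every class gave the required vote.

A: 3/4 of 9720711 = 7290533.25, rounded up to 7290534; 7,290,534 required, 7,291,377 in favor — approved.
B: 3/4 of 3683469 = 2762601.75, rounded up to 2762602; 2,762,602 required, 2,762,602 in favor — approved.
C: 3/4 of 19961396 = 14971047; 14,971,047 required, 14,974,674 in favor — approved.
D: 4/5 of 7683921 = 6147136.80, rounded up to 6147137; 6,147,137 required, 6,147,310 in favor — approved.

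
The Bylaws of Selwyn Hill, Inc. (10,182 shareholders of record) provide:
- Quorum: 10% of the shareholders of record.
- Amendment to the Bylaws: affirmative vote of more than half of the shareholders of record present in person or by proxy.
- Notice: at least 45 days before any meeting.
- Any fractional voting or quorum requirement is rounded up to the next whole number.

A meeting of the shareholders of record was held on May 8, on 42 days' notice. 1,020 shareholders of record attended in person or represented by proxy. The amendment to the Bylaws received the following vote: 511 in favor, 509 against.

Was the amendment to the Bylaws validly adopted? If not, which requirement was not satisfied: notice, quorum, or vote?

Invalid — notice requirement not satisfied.

Notice: 42 days given; 45 required. Not satisfied.
Quorum: 10% of 10,182 = 1,018.20, rounded up to 1,019; 1,020 present. Satisfied.
Vote: requires a majority of those present (1,020); a majority of 1020 is 511, so 511 needed; 511 in favor. Satisfied.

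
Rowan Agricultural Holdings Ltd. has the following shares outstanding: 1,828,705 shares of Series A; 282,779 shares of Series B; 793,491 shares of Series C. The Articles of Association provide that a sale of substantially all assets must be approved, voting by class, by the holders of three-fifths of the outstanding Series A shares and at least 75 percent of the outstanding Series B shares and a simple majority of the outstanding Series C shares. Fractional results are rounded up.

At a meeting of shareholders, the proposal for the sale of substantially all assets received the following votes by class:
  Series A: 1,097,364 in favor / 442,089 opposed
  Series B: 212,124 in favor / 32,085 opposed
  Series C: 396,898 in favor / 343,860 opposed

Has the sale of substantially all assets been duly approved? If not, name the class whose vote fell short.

Approved — every class gave the required vote.

Series A: 3/5 of 1828705 = 1097223; 1,097,223 required, 1,097,364 in favor — approved.
Series B: 3/4 of 282779 = 212084.25, rounded up to 212085; 212,085 required, 212,124 in favor — approved.
Series C: a majority of 793491 is 396746; 396,746 required, 396,898 in favor — approved.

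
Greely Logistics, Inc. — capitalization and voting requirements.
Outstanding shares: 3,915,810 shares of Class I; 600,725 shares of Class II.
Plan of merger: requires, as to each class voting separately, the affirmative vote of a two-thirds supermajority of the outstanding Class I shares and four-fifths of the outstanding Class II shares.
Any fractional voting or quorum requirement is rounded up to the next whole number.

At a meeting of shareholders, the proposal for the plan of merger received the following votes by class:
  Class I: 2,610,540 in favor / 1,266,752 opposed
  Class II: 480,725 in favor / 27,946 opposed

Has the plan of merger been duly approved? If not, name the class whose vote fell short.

Approved — every class gave the required vote.

Class I: 2/3 of 3915810 = 2610540; 2,610,540 required, 2,610,540 in favor — approved.
Class II: 4/5 of 600725 = 480580; 480,580 required, 480,725 in favor — approved.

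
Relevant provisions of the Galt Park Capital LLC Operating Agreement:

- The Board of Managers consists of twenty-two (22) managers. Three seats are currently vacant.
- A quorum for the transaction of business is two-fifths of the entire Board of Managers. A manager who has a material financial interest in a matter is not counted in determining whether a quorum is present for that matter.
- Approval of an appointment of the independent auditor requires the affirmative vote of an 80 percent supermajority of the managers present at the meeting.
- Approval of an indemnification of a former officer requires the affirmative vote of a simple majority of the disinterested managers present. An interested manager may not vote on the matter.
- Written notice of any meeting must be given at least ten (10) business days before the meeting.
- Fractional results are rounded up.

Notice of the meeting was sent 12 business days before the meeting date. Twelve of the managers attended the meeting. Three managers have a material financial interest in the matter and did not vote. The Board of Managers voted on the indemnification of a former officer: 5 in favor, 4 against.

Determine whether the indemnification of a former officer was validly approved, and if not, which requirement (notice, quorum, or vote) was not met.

Notice: 12 business days given; 10 required (12 ≥ 10). Satisfied.
Quorum: 12 present, but the 3 interested managers do not count, leaving 9. Quorum is 9. Satisfied.
Vote: the indemnification of a former officer requires a majority of the disinterested managers present (12 − 3 = 9). A majority of 9 is 5, so 5 affirmative votes are needed; 5 voted in favor. Satisfied.

Valid — all requirements satisfied.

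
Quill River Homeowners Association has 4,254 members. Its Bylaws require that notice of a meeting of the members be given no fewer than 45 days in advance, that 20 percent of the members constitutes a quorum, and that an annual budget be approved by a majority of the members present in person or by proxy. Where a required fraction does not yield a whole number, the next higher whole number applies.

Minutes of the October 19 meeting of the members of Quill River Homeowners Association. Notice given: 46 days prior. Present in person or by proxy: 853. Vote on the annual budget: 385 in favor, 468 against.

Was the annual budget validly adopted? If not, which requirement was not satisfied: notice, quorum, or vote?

Notice: 46 days given; 45 required. Satisfied.
Quorum: 20% of 4,254 = 850.80, rounded up to 851; 853 present. Satisfied.
Vote: requires a majority of those present (853); a majority of 853 is 427, so 427 needed; 385 in favor. Not satisfied.

Invalid — vote requirement not satisfied.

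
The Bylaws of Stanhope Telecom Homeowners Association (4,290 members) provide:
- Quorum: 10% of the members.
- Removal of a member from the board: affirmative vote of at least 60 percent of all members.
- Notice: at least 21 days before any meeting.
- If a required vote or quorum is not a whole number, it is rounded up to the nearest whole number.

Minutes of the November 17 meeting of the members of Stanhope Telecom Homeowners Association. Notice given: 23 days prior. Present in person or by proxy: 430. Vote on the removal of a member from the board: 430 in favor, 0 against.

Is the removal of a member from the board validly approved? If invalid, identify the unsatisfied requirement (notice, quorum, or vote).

Notice: 23 days given; 21 required. Satisfied.
Quorum: 10% of 4,290 = 429; 430 present. Satisfied.
Vote: requires three-fifths of all members (4,290); 3/5 of 4290 = 2574, so 2,574 needed; 430 in favor. Not satisfied.

Invalid — vote requirement not satisfied.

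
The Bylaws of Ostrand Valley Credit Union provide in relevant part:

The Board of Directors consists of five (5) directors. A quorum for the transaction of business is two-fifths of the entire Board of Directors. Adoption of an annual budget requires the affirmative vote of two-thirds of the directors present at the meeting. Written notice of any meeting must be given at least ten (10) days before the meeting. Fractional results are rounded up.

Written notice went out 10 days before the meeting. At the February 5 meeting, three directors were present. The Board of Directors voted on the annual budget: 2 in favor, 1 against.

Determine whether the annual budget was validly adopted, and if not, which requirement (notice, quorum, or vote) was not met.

Notice: 10 days given; 10 required (10 ≥ 10). Satisfied.
Quorum: 3 present; quorum is 2. Satisfied.
Vote: the annual budget requires two-thirds of the directors present (3). 2/3 of 3 = 2, so 2 affirmative votes are needed; 2 voted in favor. Satisfied.

Valid — all requirements satisfied.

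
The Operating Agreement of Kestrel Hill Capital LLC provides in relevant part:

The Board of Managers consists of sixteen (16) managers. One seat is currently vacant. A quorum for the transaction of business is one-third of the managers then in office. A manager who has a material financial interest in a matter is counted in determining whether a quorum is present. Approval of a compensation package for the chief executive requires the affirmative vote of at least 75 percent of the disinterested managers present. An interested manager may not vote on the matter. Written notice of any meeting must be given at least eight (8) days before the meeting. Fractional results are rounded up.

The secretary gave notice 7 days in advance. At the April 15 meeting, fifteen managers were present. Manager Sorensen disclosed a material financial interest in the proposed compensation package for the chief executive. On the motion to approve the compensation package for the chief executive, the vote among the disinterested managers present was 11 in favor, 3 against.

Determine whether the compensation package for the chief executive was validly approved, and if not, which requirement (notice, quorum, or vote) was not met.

Notice: 7 days given; 8 required (7 < 8). Not satisfied.
Quorum: 15 present (interested managers count toward quorum); quorum is 5. Satisfied.
Vote: the compensation package for the chief executive requires three-fourths of the disinterested managers present (15 − 1 = 14). 3/4 of 14 = 10.50, rounded up to 11, so 11 affirmative votes are needed; 11 voted in favor. Satisfied.

Invalid — notice requirement not satisfied.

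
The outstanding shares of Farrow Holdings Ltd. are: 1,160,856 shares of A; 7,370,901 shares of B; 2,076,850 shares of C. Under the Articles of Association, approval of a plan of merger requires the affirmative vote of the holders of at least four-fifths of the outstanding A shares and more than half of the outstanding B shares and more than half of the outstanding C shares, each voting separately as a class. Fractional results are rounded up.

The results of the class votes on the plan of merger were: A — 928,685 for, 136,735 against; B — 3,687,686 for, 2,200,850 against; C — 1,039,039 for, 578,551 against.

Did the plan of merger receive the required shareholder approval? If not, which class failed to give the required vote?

A: 4/5 of 1160856 = 928684.80, rounded up to 928685; 928,685 required, 928,685 in favor — approved.
B: a majority of 7370901 is 3685451; 3,685,451 required, 3,687,686 in favor — approved.
C: a majority of 2076850 is 1038426; 1,038,426 required, 1,039,039 in favor — approved.

Approved — every class gave the required vote.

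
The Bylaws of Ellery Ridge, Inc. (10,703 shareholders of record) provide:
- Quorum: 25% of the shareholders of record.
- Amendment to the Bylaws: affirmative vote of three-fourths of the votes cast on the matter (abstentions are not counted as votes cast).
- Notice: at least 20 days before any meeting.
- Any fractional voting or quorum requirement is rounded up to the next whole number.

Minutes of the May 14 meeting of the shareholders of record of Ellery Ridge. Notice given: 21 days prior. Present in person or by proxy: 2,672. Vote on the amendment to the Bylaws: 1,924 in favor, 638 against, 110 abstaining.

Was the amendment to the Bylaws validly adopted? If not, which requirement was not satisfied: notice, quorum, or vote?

Invalid — quorum requirement not satisfied.

Notice: 21 days given; 20 required. Satisfied.
Quorum: 25% of 10,703 = 2,675.75, rounded up to 2,676; 2,672 present. Not satisfied.
Vote: requires three-fourths of the votes cast (2,672 − 110 abstaining = 2,562); 3/4 of 2562 = 1921.50, rounded up to 1922, so 1,922 needed; 1,924 in favor. Satisfied.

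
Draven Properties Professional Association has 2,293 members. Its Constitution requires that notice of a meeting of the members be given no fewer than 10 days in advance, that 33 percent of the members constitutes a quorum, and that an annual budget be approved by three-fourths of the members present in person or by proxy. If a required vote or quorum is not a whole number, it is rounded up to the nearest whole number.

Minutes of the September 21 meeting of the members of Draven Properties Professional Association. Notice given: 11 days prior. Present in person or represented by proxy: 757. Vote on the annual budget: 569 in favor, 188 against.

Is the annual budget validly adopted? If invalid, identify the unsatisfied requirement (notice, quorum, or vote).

Notice: 11 days given; 10 required. Satisfied.
Quorum: 33% of 2,293 = 756.69, rounded up to 757; 757 present. Satisfied.
Vote: requires three-fourths of those present (757); 3/4 of 757 = 567.75, rounded up to 568, so 568 needed; 569 in favor. Satisfied.

Valid — all requirements satisfied.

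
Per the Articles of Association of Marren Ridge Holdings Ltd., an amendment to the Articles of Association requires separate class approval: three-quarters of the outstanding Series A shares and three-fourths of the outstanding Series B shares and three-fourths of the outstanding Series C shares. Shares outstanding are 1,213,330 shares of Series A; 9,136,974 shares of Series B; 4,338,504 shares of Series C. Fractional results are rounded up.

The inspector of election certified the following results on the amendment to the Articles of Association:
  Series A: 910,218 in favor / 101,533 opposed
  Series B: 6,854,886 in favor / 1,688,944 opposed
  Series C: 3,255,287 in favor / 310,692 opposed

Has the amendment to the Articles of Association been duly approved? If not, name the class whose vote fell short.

Series A: 3/4 of 1213330 = 909997.50, rounded up to 909998; 909,998 required, 910,218 in favor — approved.
Series B: 3/4 of 9136974 = 6852730.50, rounded up to 6852731; 6,852,731 required, 6,854,886 in favor — approved.
Series C: 3/4 of 4338504 = 3253878; 3,253,878 required, 3,255,287 in favor — approved.

Approved — every class gave the required vote.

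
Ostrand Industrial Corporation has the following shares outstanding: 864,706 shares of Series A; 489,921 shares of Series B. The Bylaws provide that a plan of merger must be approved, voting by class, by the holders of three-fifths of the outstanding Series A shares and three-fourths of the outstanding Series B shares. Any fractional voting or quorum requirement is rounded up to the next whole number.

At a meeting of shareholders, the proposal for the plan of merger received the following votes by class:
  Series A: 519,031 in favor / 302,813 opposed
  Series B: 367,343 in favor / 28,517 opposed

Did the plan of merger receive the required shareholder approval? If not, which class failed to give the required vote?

Series A: 3/5 of 864706 = 518823.60, rounded up to 518824; 518,824 required, 519,031 in favor — approved.
Series B: 3/4 of 489921 = 367440.75, rounded up to 367441; 367,441 required, 367,343 in favor — not approved.

Not approved — the Series B shares did not give the required vote.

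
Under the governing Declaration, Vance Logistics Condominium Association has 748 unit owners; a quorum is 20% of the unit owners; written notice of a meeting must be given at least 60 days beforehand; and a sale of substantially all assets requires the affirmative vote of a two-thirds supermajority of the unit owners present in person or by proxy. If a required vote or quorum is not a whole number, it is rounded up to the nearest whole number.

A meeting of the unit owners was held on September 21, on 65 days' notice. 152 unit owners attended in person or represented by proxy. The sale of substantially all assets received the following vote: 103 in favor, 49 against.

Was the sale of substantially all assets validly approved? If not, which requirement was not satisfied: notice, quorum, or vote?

Valid — all requirements satisfied.

Notice: 65 days given; 60 required. Satisfied.
Quorum: 20% of 748 = 149.60, rounded up to 150; 152 present. Satisfied.
Vote: requires two-thirds of those present (152); 2/3 of 152 = 101.33, rounded up to 102, so 102 needed; 103 in favor. Satisfied.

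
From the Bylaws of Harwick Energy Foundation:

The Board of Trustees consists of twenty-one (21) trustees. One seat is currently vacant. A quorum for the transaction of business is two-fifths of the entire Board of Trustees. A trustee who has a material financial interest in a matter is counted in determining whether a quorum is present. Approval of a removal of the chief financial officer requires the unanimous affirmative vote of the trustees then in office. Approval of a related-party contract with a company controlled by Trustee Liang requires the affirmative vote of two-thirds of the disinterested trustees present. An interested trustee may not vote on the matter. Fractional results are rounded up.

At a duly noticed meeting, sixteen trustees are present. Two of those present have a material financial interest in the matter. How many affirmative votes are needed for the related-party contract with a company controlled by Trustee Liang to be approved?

The related-party contract with a company controlled by Trustee Liang requires two-thirds of the disinterested trustees present (16 − 2 = 14).
2/3 of 14 = 9.33, rounded up to 10.

10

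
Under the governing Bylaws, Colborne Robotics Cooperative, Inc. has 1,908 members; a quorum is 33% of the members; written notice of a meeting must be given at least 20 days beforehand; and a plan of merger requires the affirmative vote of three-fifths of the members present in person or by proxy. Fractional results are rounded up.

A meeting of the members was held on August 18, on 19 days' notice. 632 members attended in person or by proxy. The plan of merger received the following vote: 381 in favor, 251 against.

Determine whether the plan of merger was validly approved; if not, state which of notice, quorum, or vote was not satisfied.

Notice: 19 days given; 20 required. Not satisfied.
Quorum: 33% of 1,908 = 629.64, rounded up to 630; 632 present. Satisfied.
Vote: requires three-fifths of those present (632); 3/5 of 632 = 379.20, rounded up to 380, so 380 needed; 381 in favor. Satisfied.

Invalid — notice requirement not satisfied.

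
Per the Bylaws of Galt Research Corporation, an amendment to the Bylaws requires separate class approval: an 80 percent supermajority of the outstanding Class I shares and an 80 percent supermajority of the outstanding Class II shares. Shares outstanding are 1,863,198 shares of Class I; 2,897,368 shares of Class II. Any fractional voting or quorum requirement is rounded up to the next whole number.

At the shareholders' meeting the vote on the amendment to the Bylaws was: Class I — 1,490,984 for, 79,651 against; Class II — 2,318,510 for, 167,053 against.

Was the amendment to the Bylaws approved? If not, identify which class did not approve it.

Approved — every class gave the required vote.

Class I: 4/5 of 1863198 = 1490558.40, rounded up to 1490559; 1,490,559 required, 1,490,984 in favor — approved.
Class II: 4/5 of 2897368 = 2317894.40, rounded up to 2317895; 2,317,895 required, 2,318,510 in favor — approved.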